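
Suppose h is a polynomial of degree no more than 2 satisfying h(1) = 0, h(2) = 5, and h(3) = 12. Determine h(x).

h(x) = x^2 + 2x - 3

Using the Lagrange interpolation formula with nodes 1, 2, 3:
  L_0(x) = (x - 2)(x - 3) / 2
  L_1(x) = (x - 1)(x - 3) / -1
  L_2(x) = (x - 1)(x - 2) / 2
Then h(x) = 0·L_0(x) + 5·L_1(x) + 12·L_2(x).
Expanding and collecting terms gives h(x) = x^2 + 2x - 3.
Check: h(1) = 0. ✓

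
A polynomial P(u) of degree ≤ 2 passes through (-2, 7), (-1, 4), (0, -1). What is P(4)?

Using the Lagrange interpolation formula with nodes -2, -1, 0:
  L_0(u) = (u + 1)u / 2
  L_1(u) = (u + 2)u / -1
  L_2(u) = (u + 2)(u + 1) / 2
Then P(u) = 7·L_0(u) + 4·L_1(u) - 1·L_2(u).
Expanding and collecting terms gives P(u) = -u^2 - 6u - 1.
Evaluating at u = 4: P(4) = -41.

-41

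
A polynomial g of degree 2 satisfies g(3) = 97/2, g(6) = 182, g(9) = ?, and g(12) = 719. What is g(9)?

On equispaced nodes a degree-2 polynomial has vanishing third forward difference, so
  - g(3) + 3·g(6) - 3·g(9) + g(12) = 0.
Substituting the known values and solving for g(9):
  -3·g(9) = -2433/2
  g(9) = 811/2.

811/2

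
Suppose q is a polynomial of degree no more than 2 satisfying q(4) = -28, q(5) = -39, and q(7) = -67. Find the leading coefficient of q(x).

Write q(x) = ax^2 + bx + c. Substituting each data point gives a linear system:
  16a + 4b + c = -28
  25a + 5b + c = -39
  49a + 7b + c = -67
Solving the system yields a = -1, b = -2, c = -4.
So q(x) = -x² - 2x - 4.
The leading coefficient is -1.

-1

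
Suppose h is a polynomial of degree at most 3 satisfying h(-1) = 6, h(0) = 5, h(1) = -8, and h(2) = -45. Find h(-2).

Write h(u) = au^3 + bu^2 + cu + d. Substituting each data point gives a linear system:
  -a + b - c + d = 6
  d = 5
  a + b + c + d = -8
  8a + 4b + 2c + d = -45
Solving the system yields a = -2, b = -6, c = -5, d = 5.
So h(u) = -2u³ - 6u² - 5u + 5.
Then h(-2) = 7.

7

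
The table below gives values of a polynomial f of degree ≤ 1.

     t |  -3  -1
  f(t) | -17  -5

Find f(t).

f(t) = 6t + 1

Using the Lagrange interpolation formula with nodes -3, -1:
  L_0(t) = (t + 1) / -2
  L_1(t) = (t + 3) / 2
Then f(t) = -17·L_0(t) - 5·L_1(t).
Expanding and collecting terms gives f(t) = 6t + 1.
Check: f(-3) = -17. ✓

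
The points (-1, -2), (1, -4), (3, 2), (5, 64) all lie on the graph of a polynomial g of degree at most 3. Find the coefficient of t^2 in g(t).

Write g(t) = at^3 + bt^2 + ct + d. Substituting each data point gives a linear system:
  -a + b - c + d = -2
  a + b + c + d = -4
  27a + 9b + 3c + d = 2
  125a + 25b + 5c + d = 64
Solving the system yields a = 1, b = -2, c = -2, d = -1.
So g(t) = t^3 - 2t^2 - 2t - 1.
The coefficient of t^2 is -2.

-2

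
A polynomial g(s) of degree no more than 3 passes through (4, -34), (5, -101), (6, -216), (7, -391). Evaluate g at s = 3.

Forward differences of the values at s = 4, 5, 6, 7:
  g  : -34  -101  -216  -391
  Δ  : -67  -115  -175
  Δ^2: -48  -60
  Δ^3: -12
The third differences are constant, confirming degree 3.
Interpolating (Newton forward form) and evaluating at s = 3 gives g(3) = -3.

-3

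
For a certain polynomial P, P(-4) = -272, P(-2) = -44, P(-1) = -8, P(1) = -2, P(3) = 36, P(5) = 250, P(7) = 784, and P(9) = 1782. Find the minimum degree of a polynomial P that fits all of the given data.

3

Divided differences on the nodes -4, -2, -1, 1, 3, 5, 7, 9:
  order 0: -272  -44  -8  -2  36  250  784  1782
  order 1: 114  36  3  19  107  267  499
  order 2: -26  -11  4  22  40  58
  order 3: 3  3  3  3  3
  order 4: 0  0  0  0
  order 5: 0  0  0
  order 6: 0  0
  order 7: 0
The order-3 divided differences are all 3 (nonzero) and every higher order vanishes, so the data lies on a polynomial of degree exactly 3.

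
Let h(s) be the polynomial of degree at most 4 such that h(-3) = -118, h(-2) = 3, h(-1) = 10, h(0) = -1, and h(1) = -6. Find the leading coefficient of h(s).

-3

Write h(s) = as^4 + bs^3 + cs^2 + ds + e. Substituting each data point gives a linear system:
  81a - 27b + 9c - 3d + e = -118
  16a - 8b + 4c - 2d + e = 3
  a - b + c - d + e = 10
  e = -1
  a + b + c + d + e = -6
Solving the system yields a = -3, b = -2, c = 6, d = -6, e = -1.
So h(s) = -3s⁴ - 2s³ + 6s² - 6s - 1.
The leading coefficient is -3.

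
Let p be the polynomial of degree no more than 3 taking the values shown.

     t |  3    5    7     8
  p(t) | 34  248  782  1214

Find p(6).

Using the Lagrange interpolation formula with nodes 3, 5, 7, 8:
  L_0(t) = (t - 5)(t - 7)(t - 8) / -40
  L_1(t) = (t - 3)(t - 7)(t - 8) / 12
  L_2(t) = (t - 3)(t - 5)(t - 8) / -8
  L_3(t) = (t - 3)(t - 5)(t - 7) / 15
Then p(t) = 34·L_0(t) + 248·L_1(t) + 782·L_2(t) + 1214·L_3(t).
Expanding and collecting terms gives p(t) = 3t^3 - 5t^2 - 2.
Evaluating at t = 6: p(6) = 466.

466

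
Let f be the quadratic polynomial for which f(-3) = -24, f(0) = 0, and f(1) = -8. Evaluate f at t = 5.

Using the Lagrange interpolation formula with nodes -3, 0, 1:
  L_0(t) = t(t - 1) / 12
  L_1(t) = (t + 3)(t - 1) / -3
  L_2(t) = (t + 3)t / 4
Then f(t) = -24·L_0(t) + 0·L_1(t) - 8·L_2(t).
Expanding and collecting terms gives f(t) = -4t^2 - 4t.
Evaluating at t = 5: f(5) = -120.

-120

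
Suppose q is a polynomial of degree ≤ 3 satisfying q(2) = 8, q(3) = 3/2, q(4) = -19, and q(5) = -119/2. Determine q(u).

q(u) = -u^3 + 2u^2 + (5/2)u + 3

Using the Lagrange interpolation formula with nodes 2, 3, 4, 5:
  L_0(u) = (u - 3)(u - 4)(u - 5) / -6
  L_1(u) = (u - 2)(u - 4)(u - 5) / 2
  L_2(u) = (u - 2)(u - 3)(u - 5) / -2
  L_3(u) = (u - 2)(u - 3)(u - 4) / 6
Then q(u) = 8·L_0(u) + 3/2·L_1(u) - 19·L_2(u) - 119/2·L_3(u).
Expanding and collecting terms gives q(u) = -u^3 + 2u^2 + (5/2)u + 3.
Check: q(3) = 3/2. ✓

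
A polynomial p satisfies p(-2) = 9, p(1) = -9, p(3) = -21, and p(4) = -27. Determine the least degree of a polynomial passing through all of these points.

1

Divided differences on the nodes -2, 1, 3, 4:
  order 0: 9  -9  -21  -27
  order 1: -6  -6  -6
  order 2: 0  0
  order 3: 0
The order-1 divided differences are all -6 (nonzero) and every higher order vanishes, so the data lies on a polynomial of degree exactly 1.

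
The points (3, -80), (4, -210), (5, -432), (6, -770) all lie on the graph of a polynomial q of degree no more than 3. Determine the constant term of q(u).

Write q(u) = au^3 + bu^2 + cu + d. Substituting each data point gives a linear system:
  27a + 9b + 3c + d = -80
  64a + 16b + 4c + d = -210
  125a + 25b + 5c + d = -432
  216a + 36b + 6c + d = -770
Solving the system yields a = -4, b = 2, c = 4, d = -2.
So q(u) = -4u^3 + 2u^2 + 4u - 2.
The constant term is -2.

-2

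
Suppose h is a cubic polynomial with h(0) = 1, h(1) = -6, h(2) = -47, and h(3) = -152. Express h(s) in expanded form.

Using the Lagrange interpolation formula with nodes 0, 1, 2, 3:
  L_0(s) = (s - 1)(s - 2)(s - 3) / -6
  L_1(s) = s(s - 2)(s - 3) / 2
  L_2(s) = s(s - 1)(s - 3) / -2
  L_3(s) = s(s - 1)(s - 2) / 6
Then h(s) = 1·L_0(s) - 6·L_1(s) - 47·L_2(s) - 152·L_3(s).
Expanding and collecting terms gives h(s) = -5s^3 - 2s^2 + 1.
Check: h(3) = -152. ✓

h(s) = -5s^3 - 2s^2 + 1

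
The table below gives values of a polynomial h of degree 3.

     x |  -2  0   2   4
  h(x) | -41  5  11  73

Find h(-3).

Forward differences of the values at x = -2, 0, 2, 4:
  h  : -41  5  11  73
  Δ  : 46  6  62
  Δ^2: -40  56
  Δ^3: 96
The third differences are constant, confirming degree 3.
Interpolating (Newton forward form) and evaluating at x = -3 gives h(-3) = -109.

-109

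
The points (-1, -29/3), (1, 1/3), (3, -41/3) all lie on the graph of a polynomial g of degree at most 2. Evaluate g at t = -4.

-209/3

Forward differences of the values at t = -1, 1, 3:
  g  : -29/3  1/3  -41/3
  Δ  : 10  -14
  Δ^2: -24
The second differences are constant, confirming degree 2.
Interpolating (Newton forward form) and evaluating at t = -4 gives g(-4) = -209/3.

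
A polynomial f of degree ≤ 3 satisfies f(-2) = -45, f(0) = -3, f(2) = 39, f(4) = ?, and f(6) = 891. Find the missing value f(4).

The 4 known points determine the degree-3 polynomial uniquely.
Write f(u) = au^3 + bu^2 + cu + d. Substituting each data point gives a linear system:
  -8a + 4b - 2c + d = -45
  d = -3
  8a + 4b + 2c + d = 39
  216a + 36b + 6c + d = 891
Solving the system yields a = 4, b = 0, c = 5, d = -3.
So f(u) = 4u³ + 5u - 3.
Then f(4) = 273.

273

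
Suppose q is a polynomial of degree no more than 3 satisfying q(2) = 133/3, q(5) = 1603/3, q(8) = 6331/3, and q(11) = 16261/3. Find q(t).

q(t) = 4t^3 + (1/3)t^2 + 5t + 1

Using the Lagrange interpolation formula with nodes 2, 5, 8, 11:
  L_0(t) = (t - 5)(t - 8)(t - 11) / -162
  L_1(t) = (t - 2)(t - 8)(t - 11) / 54
  L_2(t) = (t - 2)(t - 5)(t - 11) / -54
  L_3(t) = (t - 2)(t - 5)(t - 8) / 162
Then q(t) = 133/3·L_0(t) + 1603/3·L_1(t) + 6331/3·L_2(t) + 16261/3·L_3(t).
Expanding and collecting terms gives q(t) = 4t³ + (1/3)t² + 5t + 1.
Check: q(2) = 133/3. ✓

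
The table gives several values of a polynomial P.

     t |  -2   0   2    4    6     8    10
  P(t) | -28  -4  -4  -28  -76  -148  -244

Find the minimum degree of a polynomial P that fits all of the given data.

Forward differences of the values at t = -2, 0, 2, 4, 6, 8, 10:
  P  : -28  -4  -4  -28  -76  -148  -244
  Δ  : 24  0  -24  -48  -72  -96
  Δ^2: -24  -24  -24  -24  -24
  Δ^3: 0  0  0  0
  Δ^4: 0  0  0
  Δ^5: 0  0
  Δ^6: 0
The second differences are constant (-24) and nonzero, while all higher differences vanish, so the minimal degree is 2.

2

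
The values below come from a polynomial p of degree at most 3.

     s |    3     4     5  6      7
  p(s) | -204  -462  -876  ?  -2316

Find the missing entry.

On equispaced nodes a degree-3 polynomial has vanishing fourth forward difference, so
  p(3) - 4·p(4) + 6·p(5) - 4·p(6) + p(7) = 0.
Substituting the known values and solving for p(6):
  -4·p(6) = 5928
  p(6) = -1482.

-1482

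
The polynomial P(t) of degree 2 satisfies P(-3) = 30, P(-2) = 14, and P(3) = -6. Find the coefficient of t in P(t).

-6

Write P(t) = at^2 + bt + c. Substituting each data point gives a linear system:
  9a - 3b + c = 30
  4a - 2b + c = 14
  9a + 3b + c = -6
Solving the system yields a = 2, b = -6, c = -6.
So P(t) = 2t² - 6t - 6.
The coefficient of t is -6.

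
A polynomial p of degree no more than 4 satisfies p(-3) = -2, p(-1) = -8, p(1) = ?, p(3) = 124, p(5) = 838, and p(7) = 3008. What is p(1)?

2

On equispaced nodes a degree-4 polynomial has vanishing fifth forward difference, so
  - p(-3) + 5·p(-1) - 10·p(1) + 10·p(3) - 5·p(5) + p(7) = 0.
Substituting the known values and solving for p(1):
  -10·p(1) = -20
  p(1) = 2.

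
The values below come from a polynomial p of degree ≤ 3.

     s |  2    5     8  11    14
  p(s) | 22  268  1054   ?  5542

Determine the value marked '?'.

2704

On equispaced nodes a degree-3 polynomial has vanishing fourth forward difference, so
  p(2) - 4·p(5) + 6·p(8) - 4·p(11) + p(14) = 0.
Substituting the known values and solving for p(11):
  -4·p(11) = -10816
  p(11) = 2704.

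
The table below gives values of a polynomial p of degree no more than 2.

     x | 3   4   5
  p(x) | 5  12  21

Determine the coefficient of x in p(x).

0

Write p(x) = ax^2 + bx + c. Substituting each data point gives a linear system:
  9a + 3b + c = 5
  16a + 4b + c = 12
  25a + 5b + c = 21
Solving the system yields a = 1, b = 0, c = -4.
So p(x) = x² - 4.
The coefficient of x is 0.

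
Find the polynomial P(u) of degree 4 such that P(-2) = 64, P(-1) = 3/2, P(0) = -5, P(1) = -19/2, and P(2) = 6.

Using the Lagrange interpolation formula with nodes -2, -1, 0, 1, 2:
  L_0(u) = (u + 1)u(u - 1)(u - 2) / 24
  L_1(u) = (u + 2)u(u - 1)(u - 2) / -6
  L_2(u) = (u + 2)(u + 1)(u - 1)(u - 2) / 4
  L_3(u) = (u + 2)(u + 1)u(u - 2) / -6
  L_4(u) = (u + 2)(u + 1)u(u - 1) / 24
Then P(u) = 64·L_0(u) + 3/2·L_1(u) - 5·L_2(u) - 19/2·L_3(u) + 6·L_4(u).
Expanding and collecting terms gives P(u) = 3u⁴ - 3u³ - 2u² - (5/2)u - 5.
Check: P(-2) = 64. ✓

P(u) = 3u^4 - 3u^3 - 2u^2 - (5/2)u - 5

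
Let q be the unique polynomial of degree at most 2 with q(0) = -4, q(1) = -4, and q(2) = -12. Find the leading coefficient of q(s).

-4

Write q(s) = as^2 + bs + c. Substituting each data point gives a linear system:
  c = -4
  a + b + c = -4
  4a + 2b + c = -12
Solving the system yields a = -4, b = 4, c = -4.
So q(s) = -4s^2 + 4s - 4.
The leading coefficient is -4.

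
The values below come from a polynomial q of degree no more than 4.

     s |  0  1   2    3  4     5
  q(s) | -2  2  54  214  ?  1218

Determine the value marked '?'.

The 5 known points determine the degree-4 polynomial uniquely.
Write q(s) = as^4 + bs^3 + cs^2 + ds + e. Substituting each data point gives a linear system:
  e = -2
  a + b + c + d + e = 2
  16a + 8b + 4c + 2d + e = 54
  81a + 27b + 9c + 3d + e = 214
  625a + 125b + 25c + 5d + e = 1218
Solving the system yields a = 1, b = 4, c = 5, d = -6, e = -2.
So q(s) = s^4 + 4s^3 + 5s^2 - 6s - 2.
Then q(4) = 566.

566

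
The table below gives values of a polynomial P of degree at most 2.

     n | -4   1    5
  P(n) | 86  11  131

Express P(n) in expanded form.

Using the Lagrange interpolation formula with nodes -4, 1, 5:
  L_0(n) = (n - 1)(n - 5) / 45
  L_1(n) = (n + 4)(n - 5) / -20
  L_2(n) = (n + 4)(n - 1) / 36
Then P(n) = 86·L_0(n) + 11·L_1(n) + 131·L_2(n).
Expanding and collecting terms gives P(n) = 5n^2 + 6.
Check: P(1) = 11. ✓

P(n) = 5n^2 + 6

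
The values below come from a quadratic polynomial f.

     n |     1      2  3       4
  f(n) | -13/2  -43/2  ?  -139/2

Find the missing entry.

-85/2

On equispaced nodes a degree-2 polynomial has vanishing third forward difference, so
  - f(1) + 3·f(2) - 3·f(3) + f(4) = 0.
Substituting the known values and solving for f(3):
  -3·f(3) = 255/2
  f(3) = -85/2.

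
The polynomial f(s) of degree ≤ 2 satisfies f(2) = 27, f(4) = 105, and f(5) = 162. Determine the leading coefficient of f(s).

6

Write f(s) = as^2 + bs + c. Substituting each data point gives a linear system:
  4a + 2b + c = 27
  16a + 4b + c = 105
  25a + 5b + c = 162
Solving the system yields a = 6, b = 3, c = -3.
So f(s) = 6s² + 3s - 3.
The leading coefficient is 6.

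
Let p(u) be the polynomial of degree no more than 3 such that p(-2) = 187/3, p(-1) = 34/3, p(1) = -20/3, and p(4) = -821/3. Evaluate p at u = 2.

Using the Lagrange interpolation formula with nodes -2, -1, 1, 4:
  L_0(u) = (u + 1)(u - 1)(u - 4) / -18
  L_1(u) = (u + 2)(u - 1)(u - 4) / 10
  L_2(u) = (u + 2)(u + 1)(u - 4) / -18
  L_3(u) = (u + 2)(u + 1)(u - 1) / 90
Then p(u) = 187/3·L_0(u) + 34/3·L_1(u) - 20/3·L_2(u) - 821/3·L_3(u).
Expanding and collecting terms gives p(u) = -5u³ + 4u² - 4u - 5/3.
Evaluating at u = 2: p(2) = -101/3.

-101/3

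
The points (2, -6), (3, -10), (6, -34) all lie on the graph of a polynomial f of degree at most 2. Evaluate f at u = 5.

Write f(u) = au^2 + bu + c. Substituting each data point gives a linear system:
  4a + 2b + c = -6
  9a + 3b + c = -10
  36a + 6b + c = -34
Solving the system yields a = -1, b = 1, c = -4.
So f(u) = -u² + u - 4.
Then f(5) = -24.

-24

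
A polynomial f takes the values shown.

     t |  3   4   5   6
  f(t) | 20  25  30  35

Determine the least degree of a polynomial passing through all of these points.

Forward differences of the values at t = 3, 4, 5, 6:
  f  : 20  25  30  35
  Δ  : 5  5  5
  Δ^2: 0  0
  Δ^3: 0
The first differences are constant (5) and nonzero, while all higher differences vanish, so the minimal degree is 1.

1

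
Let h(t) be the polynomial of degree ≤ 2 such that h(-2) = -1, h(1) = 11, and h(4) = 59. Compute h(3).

Write h(t) = at^2 + bt + c. Substituting each data point gives a linear system:
  4a - 2b + c = -1
  a + b + c = 11
  16a + 4b + c = 59
Solving the system yields a = 2, b = 6, c = 3.
So h(t) = 2t² + 6t + 3.
Then h(3) = 39.

39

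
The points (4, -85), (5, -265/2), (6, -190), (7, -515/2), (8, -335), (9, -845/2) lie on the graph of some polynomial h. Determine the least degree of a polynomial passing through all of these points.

2

Forward differences of the values at s = 4, 5, 6, 7, 8, 9:
  h  : -85  -265/2  -190  -515/2  -335  -845/2
  Δ  : -95/2  -115/2  -135/2  -155/2  -175/2
  Δ^2: -10  -10  -10  -10
  Δ^3: 0  0  0
  Δ^4: 0  0
  Δ^5: 0
The second differences are constant (-10) and nonzero, while all higher differences vanish, so the minimal degree is 2.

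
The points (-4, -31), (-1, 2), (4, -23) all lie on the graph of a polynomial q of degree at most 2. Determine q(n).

q(n) = -2n^2 + n + 5

Write q(n) = an^2 + bn + c. Substituting each data point gives a linear system:
  16a - 4b + c = -31
  a - b + c = 2
  16a + 4b + c = -23
Solving the system yields a = -2, b = 1, c = 5.
So q(n) = -2n^2 + n + 5.
Check: q(-4) = -31. ✓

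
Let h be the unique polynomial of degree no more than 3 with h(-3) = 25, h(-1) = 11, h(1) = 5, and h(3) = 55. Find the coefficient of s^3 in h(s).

1

Write h(s) = as^3 + bs^2 + cs + d. Substituting each data point gives a linear system:
  -27a + 9b - 3c + d = 25
  -a + b - c + d = 11
  a + b + c + d = 5
  27a + 9b + 3c + d = 55
Solving the system yields a = 1, b = 4, c = -4, d = 4.
So h(s) = s³ + 4s² - 4s + 4.
The leading coefficient is 1.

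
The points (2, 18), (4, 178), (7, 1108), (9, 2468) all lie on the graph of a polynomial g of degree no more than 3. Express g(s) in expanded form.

Write g(s) = as^3 + bs^2 + cs + d. Substituting each data point gives a linear system:
  8a + 4b + 2c + d = 18
  64a + 16b + 4c + d = 178
  343a + 49b + 7c + d = 1108
  729a + 81b + 9c + d = 2468
Solving the system yields a = 4, b = -6, c = 4, d = 2.
So g(s) = 4s^3 - 6s^2 + 4s + 2.
Check: g(7) = 1108. ✓

g(s) = 4s^3 - 6s^2 + 4s + 2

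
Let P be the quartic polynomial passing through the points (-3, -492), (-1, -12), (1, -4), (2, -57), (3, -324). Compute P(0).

-3

Write P(n) = an^4 + bn^3 + cn^2 + dn + e. Substituting each data point gives a linear system:
  81a - 27b + 9c - 3d + e = -492
  a - b + c - d + e = -12
  a + b + c + d + e = -4
  16a + 8b + 4c + 2d + e = -57
  81a + 27b + 9c + 3d + e = -324
Solving the system yields a = -5, b = 3, c = 0, d = 1, e = -3.
So P(n) = -5n^4 + 3n^3 + n - 3.
Then P(0) = -3.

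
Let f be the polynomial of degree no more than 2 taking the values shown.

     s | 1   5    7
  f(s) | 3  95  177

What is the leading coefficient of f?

3

Write f(s) = as^2 + bs + c. Substituting each data point gives a linear system:
  a + b + c = 3
  25a + 5b + c = 95
  49a + 7b + c = 177
Solving the system yields a = 3, b = 5, c = -5.
So f(s) = 3s² + 5s - 5.
The leading coefficient is 3.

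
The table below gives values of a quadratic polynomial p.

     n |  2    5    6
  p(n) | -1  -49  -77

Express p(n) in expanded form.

p(n) = -3n^2 + 5n + 1

Write p(n) = an^2 + bn + c. Substituting each data point gives a linear system:
  4a + 2b + c = -1
  25a + 5b + c = -49
  36a + 6b + c = -77
Solving the system yields a = -3, b = 5, c = 1.
So p(n) = -3n^2 + 5n + 1.
Check: p(6) = -77. ✓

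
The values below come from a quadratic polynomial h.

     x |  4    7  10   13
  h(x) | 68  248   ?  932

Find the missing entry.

536

On equispaced nodes a degree-2 polynomial has vanishing third forward difference, so
  - h(4) + 3·h(7) - 3·h(10) + h(13) = 0.
Substituting the known values and solving for h(10):
  -3·h(10) = -1608
  h(10) = 536.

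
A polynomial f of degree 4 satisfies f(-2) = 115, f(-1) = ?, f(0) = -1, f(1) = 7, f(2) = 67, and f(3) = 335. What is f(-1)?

On equispaced nodes a degree-4 polynomial has vanishing fifth forward difference, so
  - f(-2) + 5·f(-1) - 10·f(0) + 10·f(1) - 5·f(2) + f(3) = 0.
Substituting the known values and solving for f(-1):
  5·f(-1) = 35
  f(-1) = 7.

7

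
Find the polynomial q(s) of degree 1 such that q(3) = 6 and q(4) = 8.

Write q(s) = as + b. Substituting each data point gives a linear system:
  3a + b = 6
  4a + b = 8
Solving the system yields a = 2, b = 0.
So q(s) = 2s.
Check: q(3) = 6. ✓

q(s) = 2s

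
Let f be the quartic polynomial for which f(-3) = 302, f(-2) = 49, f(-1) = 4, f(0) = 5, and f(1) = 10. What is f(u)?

f(u) = 5u^4 + 3u^3 - 3u^2 + 5

Write f(u) = au^4 + bu^3 + cu^2 + du + e. Substituting each data point gives a linear system:
  81a - 27b + 9c - 3d + e = 302
  16a - 8b + 4c - 2d + e = 49
  a - b + c - d + e = 4
  e = 5
  a + b + c + d + e = 10
Solving the system yields a = 5, b = 3, c = -3, d = 0, e = 5.
So f(u) = 5u^4 + 3u^3 - 3u^2 + 5.
Check: f(0) = 5. ✓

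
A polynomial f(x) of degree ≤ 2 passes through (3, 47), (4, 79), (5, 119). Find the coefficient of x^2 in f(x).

4

Write f(x) = ax^2 + bx + c. Substituting each data point gives a linear system:
  9a + 3b + c = 47
  16a + 4b + c = 79
  25a + 5b + c = 119
Solving the system yields a = 4, b = 4, c = -1.
So f(x) = 4x^2 + 4x - 1.
The leading coefficient is 4.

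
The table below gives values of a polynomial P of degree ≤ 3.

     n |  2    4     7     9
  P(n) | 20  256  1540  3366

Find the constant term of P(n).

Write P(n) = an^3 + bn^2 + cn + d. Substituting each data point gives a linear system:
  8a + 4b + 2c + d = 20
  64a + 16b + 4c + d = 256
  343a + 49b + 7c + d = 1540
  729a + 81b + 9c + d = 3366
Solving the system yields a = 5, b = -3, c = -4, d = 0.
So P(n) = 5n³ - 3n² - 4n.
The constant term is 0.

0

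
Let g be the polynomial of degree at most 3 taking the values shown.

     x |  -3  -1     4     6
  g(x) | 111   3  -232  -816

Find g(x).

g(x) = -4x^3 + x^2 + 2x

Write g(x) = ax^3 + bx^2 + cx + d. Substituting each data point gives a linear system:
  -27a + 9b - 3c + d = 111
  -a + b - c + d = 3
  64a + 16b + 4c + d = -232
  216a + 36b + 6c + d = -816
Solving the system yields a = -4, b = 1, c = 2, d = 0.
So g(x) = -4x^3 + x^2 + 2x.
Check: g(-1) = 3. ✓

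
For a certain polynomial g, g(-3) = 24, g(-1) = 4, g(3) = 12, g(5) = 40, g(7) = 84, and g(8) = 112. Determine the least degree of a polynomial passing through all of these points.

2

Divided differences on the nodes -3, -1, 3, 5, 7, 8:
  order 0: 24  4  12  40  84  112
  order 1: -10  2  14  22  28
  order 2: 2  2  2  2
  order 3: 0  0  0
  order 4: 0  0
  order 5: 0
The order-2 divided differences are all 2 (nonzero) and every higher order vanishes, so the data lies on a polynomial of degree exactly 2.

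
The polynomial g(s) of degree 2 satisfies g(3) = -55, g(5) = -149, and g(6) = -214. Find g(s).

g(s) = -6s^2 + s - 4

Using the Lagrange interpolation formula with nodes 3, 5, 6:
  L_0(s) = (s - 5)(s - 6) / 6
  L_1(s) = (s - 3)(s - 6) / -2
  L_2(s) = (s - 3)(s - 5) / 3
Then g(s) = -55·L_0(s) - 149·L_1(s) - 214·L_2(s).
Expanding and collecting terms gives g(s) = -6s² + s - 4.
Check: g(5) = -149. ✓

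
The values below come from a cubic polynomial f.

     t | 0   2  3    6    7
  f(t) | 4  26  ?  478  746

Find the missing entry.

The 4 known points determine the degree-3 polynomial uniquely.
Write f(t) = at^3 + bt^2 + ct + d. Substituting each data point gives a linear system:
  d = 4
  8a + 4b + 2c + d = 26
  216a + 36b + 6c + d = 478
  343a + 49b + 7c + d = 746
Solving the system yields a = 2, b = 1, c = 1, d = 4.
So f(t) = 2t^3 + t^2 + t + 4.
Then f(3) = 70.

70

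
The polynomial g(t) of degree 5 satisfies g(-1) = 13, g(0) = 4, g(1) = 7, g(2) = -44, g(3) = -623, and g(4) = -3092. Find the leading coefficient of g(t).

Write g(t) = at^5 + bt^4 + ct^3 + dt^2 + et + k. Substituting each data point gives a linear system:
  -a + b - c + d - e + k = 13
  k = 4
  a + b + c + d + e + k = 7
  32a + 16b + 8c + 4d + 2e + k = -44
  243a + 81b + 27c + 9d + 3e + k = -623
  1024a + 256b + 64c + 16d + 4e + k = -3092
Solving the system yields a = -4, b = 3, c = 3, d = 3, e = -2, k = 4.
So g(t) = -4t^5 + 3t^4 + 3t^3 + 3t^2 - 2t + 4.
The leading coefficient is -4.

-4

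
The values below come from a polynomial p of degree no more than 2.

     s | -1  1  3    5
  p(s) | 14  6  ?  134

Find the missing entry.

46

On equispaced nodes a degree-2 polynomial has vanishing third forward difference, so
  - p(-1) + 3·p(1) - 3·p(3) + p(5) = 0.
Substituting the known values and solving for p(3):
  -3·p(3) = -138
  p(3) = 46.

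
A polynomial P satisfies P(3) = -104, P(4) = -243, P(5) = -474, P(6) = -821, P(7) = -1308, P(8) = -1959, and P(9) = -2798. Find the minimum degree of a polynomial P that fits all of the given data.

Forward differences of the values at n = 3, 4, 5, 6, 7, 8, 9:
  P  : -104  -243  -474  -821  -1308  -1959  -2798
  Δ  : -139  -231  -347  -487  -651  -839
  Δ^2: -92  -116  -140  -164  -188
  Δ^3: -24  -24  -24  -24
  Δ^4: 0  0  0
  Δ^5: 0  0
  Δ^6: 0
The third differences are constant (-24) and nonzero, while all higher differences vanish, so the minimal degree is 3.

3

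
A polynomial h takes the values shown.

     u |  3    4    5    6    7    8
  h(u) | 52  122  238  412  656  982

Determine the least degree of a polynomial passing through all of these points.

Forward differences of the values at u = 3, 4, 5, 6, 7, 8:
  h  : 52  122  238  412  656  982
  Δ  : 70  116  174  244  326
  Δ^2: 46  58  70  82
  Δ^3: 12  12  12
  Δ^4: 0  0
  Δ^5: 0
The third differences are constant (12) and nonzero, while all higher differences vanish, so the minimal degree is 3.

3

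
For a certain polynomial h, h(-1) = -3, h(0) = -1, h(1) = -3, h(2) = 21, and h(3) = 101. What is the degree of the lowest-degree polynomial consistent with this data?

Forward differences of the values at u = -1, 0, 1, 2, 3:
  h  : -3  -1  -3  21  101
  Δ  : 2  -2  24  80
  Δ^2: -4  26  56
  Δ^3: 30  30
  Δ^4: 0
The third differences are constant (30) and nonzero, while all higher differences vanish, so the minimal degree is 3.

3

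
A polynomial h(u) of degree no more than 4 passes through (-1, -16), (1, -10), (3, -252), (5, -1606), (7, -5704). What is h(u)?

Write h(u) = au^4 + bu^3 + cu^2 + du + e. Substituting each data point gives a linear system:
  a - b + c - d + e = -16
  a + b + c + d + e = -10
  81a + 27b + 9c + 3d + e = -252
  625a + 125b + 25c + 5d + e = -1606
  2401a + 343b + 49c + 7d + e = -5704
Solving the system yields a = -2, b = -2, c = -5, d = 5, e = -6.
So h(u) = -2u^4 - 2u^3 - 5u^2 + 5u - 6.
Check: h(-1) = -16. ✓

h(u) = -2u^4 - 2u^3 - 5u^2 + 5u - 6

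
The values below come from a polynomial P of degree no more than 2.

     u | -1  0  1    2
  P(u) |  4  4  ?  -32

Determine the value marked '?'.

On equispaced nodes a degree-2 polynomial has vanishing third forward difference, so
  - P(-1) + 3·P(0) - 3·P(1) + P(2) = 0.
Substituting the known values and solving for P(1):
  -3·P(1) = 24
  P(1) = -8.

-8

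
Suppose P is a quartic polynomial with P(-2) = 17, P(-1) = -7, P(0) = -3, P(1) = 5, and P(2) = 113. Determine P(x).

Write P(x) = ax^4 + bx^3 + cx^2 + dx + e. Substituting each data point gives a linear system:
  16a - 8b + 4c - 2d + e = 17
  a - b + c - d + e = -7
  e = -3
  a + b + c + d + e = 5
  16a + 8b + 4c + 2d + e = 113
Solving the system yields a = 5, b = 6, c = -3, d = 0, e = -3.
So P(x) = 5x⁴ + 6x³ - 3x² - 3.
Check: P(2) = 113. ✓

P(x) = 5x^4 + 6x^3 - 3x^2 - 3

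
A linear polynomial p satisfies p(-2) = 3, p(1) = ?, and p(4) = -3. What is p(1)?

On equispaced nodes a degree-1 polynomial has vanishing second forward difference, so
  p(-2) - 2·p(1) + p(4) = 0.
Substituting the known values and solving for p(1):
  -2·p(1) = 0
  p(1) = 0.

0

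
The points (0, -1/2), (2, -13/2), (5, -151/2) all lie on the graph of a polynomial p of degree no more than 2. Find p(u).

Write p(u) = au^2 + bu + c. Substituting each data point gives a linear system:
  c = -1/2
  4a + 2b + c = -13/2
  25a + 5b + c = -151/2
Solving the system yields a = -4, b = 5, c = -1/2.
So p(u) = -4u^2 + 5u - 1/2.
Check: p(0) = -1/2. ✓

p(u) = -4u^2 + 5u - 1/2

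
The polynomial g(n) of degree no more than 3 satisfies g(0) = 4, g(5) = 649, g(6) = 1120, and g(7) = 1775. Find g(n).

g(n) = 5n^3 + 2n^2 - 6n + 4

Write g(n) = an^3 + bn^2 + cn + d. Substituting each data point gives a linear system:
  d = 4
  125a + 25b + 5c + d = 649
  216a + 36b + 6c + d = 1120
  343a + 49b + 7c + d = 1775
Solving the system yields a = 5, b = 2, c = -6, d = 4.
So g(n) = 5n^3 + 2n^2 - 6n + 4.
Check: g(7) = 1775. ✓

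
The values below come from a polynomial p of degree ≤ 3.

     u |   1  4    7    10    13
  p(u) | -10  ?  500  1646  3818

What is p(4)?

On equispaced nodes a degree-3 polynomial has vanishing fourth forward difference, so
  p(1) - 4·p(4) + 6·p(7) - 4·p(10) + p(13) = 0.
Substituting the known values and solving for p(4):
  -4·p(4) = -224
  p(4) = 56.

56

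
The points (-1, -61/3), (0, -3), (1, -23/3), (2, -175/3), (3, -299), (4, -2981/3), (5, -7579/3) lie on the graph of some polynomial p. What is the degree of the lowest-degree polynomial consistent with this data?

Forward differences of the values at n = -1, 0, 1, 2, 3, 4, 5:
  p  : -61/3  -3  -23/3  -175/3  -299  -2981/3  -7579/3
  Δ  : 52/3  -14/3  -152/3  -722/3  -2084/3  -4598/3
  Δ^2: -22  -46  -190  -454  -838
  Δ^3: -24  -144  -264  -384
  Δ^4: -120  -120  -120
  Δ^5: 0  0
  Δ^6: 0
The fourth differences are constant (-120) and nonzero, while all higher differences vanish, so the minimal degree is 4.

4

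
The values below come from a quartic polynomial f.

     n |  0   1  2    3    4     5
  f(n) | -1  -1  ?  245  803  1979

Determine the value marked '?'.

41

On equispaced nodes a degree-4 polynomial has vanishing fifth forward difference, so
  - f(0) + 5·f(1) - 10·f(2) + 10·f(3) - 5·f(4) + f(5) = 0.
Substituting the known values and solving for f(2):
  -10·f(2) = -410
  f(2) = 41.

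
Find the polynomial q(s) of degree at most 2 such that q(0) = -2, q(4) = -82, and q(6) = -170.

Write q(s) = as^2 + bs + c. Substituting each data point gives a linear system:
  c = -2
  16a + 4b + c = -82
  36a + 6b + c = -170
Solving the system yields a = -4, b = -4, c = -2.
So q(s) = -4s² - 4s - 2.
Check: q(4) = -82. ✓

q(s) = -4s^2 - 4s - 2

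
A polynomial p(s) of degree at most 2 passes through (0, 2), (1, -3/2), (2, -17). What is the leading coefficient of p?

-6

Write p(s) = as^2 + bs + c. Substituting each data point gives a linear system:
  c = 2
  a + b + c = -3/2
  4a + 2b + c = -17
Solving the system yields a = -6, b = 5/2, c = 2.
So p(s) = -6s² + (5/2)s + 2.
The leading coefficient is -6.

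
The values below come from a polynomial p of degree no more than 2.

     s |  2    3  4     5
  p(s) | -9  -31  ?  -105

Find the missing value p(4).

The 3 known points determine the degree-2 polynomial uniquely.
Write p(s) = as^2 + bs + c. Substituting each data point gives a linear system:
  4a + 2b + c = -9
  9a + 3b + c = -31
  25a + 5b + c = -105
Solving the system yields a = -5, b = 3, c = 5.
So p(s) = -5s² + 3s + 5.
Then p(4) = -63.

-63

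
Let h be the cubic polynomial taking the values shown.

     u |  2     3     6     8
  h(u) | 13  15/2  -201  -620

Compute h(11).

Using the Lagrange interpolation formula with nodes 2, 3, 6, 8:
  L_0(u) = (u - 3)(u - 6)(u - 8) / -24
  L_1(u) = (u - 2)(u - 6)(u - 8) / 15
  L_2(u) = (u - 2)(u - 3)(u - 8) / -24
  L_3(u) = (u - 2)(u - 3)(u - 6) / 60
Then h(u) = 13·L_0(u) + 15/2·L_1(u) - 201·L_2(u) - 620·L_3(u).
Expanding and collecting terms gives h(u) = -2u³ + 6u² + (5/2)u.
Evaluating at u = 11: h(11) = -3817/2.

-3817/2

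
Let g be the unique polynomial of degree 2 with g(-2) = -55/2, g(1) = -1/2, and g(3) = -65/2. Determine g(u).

Write g(u) = au^2 + bu + c. Substituting each data point gives a linear system:
  4a - 2b + c = -55/2
  a + b + c = -1/2
  9a + 3b + c = -65/2
Solving the system yields a = -5, b = 4, c = 1/2.
So g(u) = -5u^2 + 4u + 1/2.
Check: g(3) = -65/2. ✓

g(u) = -5u^2 + 4u + 1/2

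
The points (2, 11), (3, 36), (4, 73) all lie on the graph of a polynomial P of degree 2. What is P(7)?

Forward differences of the values at s = 2, 3, 4:
  P  : 11  36  73
  Δ  : 25  37
  Δ^2: 12
The second differences are constant, confirming degree 2.
Interpolating (Newton forward form) and evaluating at s = 7 gives P(7) = 256.

256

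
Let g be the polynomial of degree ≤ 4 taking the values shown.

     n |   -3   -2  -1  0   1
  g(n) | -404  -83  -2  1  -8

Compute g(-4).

-1223

Write g(n) = an^4 + bn^3 + cn^2 + dn + e. Substituting each data point gives a linear system:
  81a - 27b + 9c - 3d + e = -404
  16a - 8b + 4c - 2d + e = -83
  a - b + c - d + e = -2
  e = 1
  a + b + c + d + e = -8
Solving the system yields a = -4, b = 3, c = -2, d = -6, e = 1.
So g(n) = -4n⁴ + 3n³ - 2n² - 6n + 1.
Then g(-4) = -1223.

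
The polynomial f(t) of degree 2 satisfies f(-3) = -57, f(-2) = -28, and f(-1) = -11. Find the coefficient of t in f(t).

-1

Write f(t) = at^2 + bt + c. Substituting each data point gives a linear system:
  9a - 3b + c = -57
  4a - 2b + c = -28
  a - b + c = -11
Solving the system yields a = -6, b = -1, c = -6.
So f(t) = -6t^2 - t - 6.
The coefficient of t is -1.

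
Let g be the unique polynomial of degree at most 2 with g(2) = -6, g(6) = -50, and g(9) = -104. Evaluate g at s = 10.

Write g(s) = as^2 + bs + c. Substituting each data point gives a linear system:
  4a + 2b + c = -6
  36a + 6b + c = -50
  81a + 9b + c = -104
Solving the system yields a = -1, b = -3, c = 4.
So g(s) = -s^2 - 3s + 4.
Then g(10) = -126.

-126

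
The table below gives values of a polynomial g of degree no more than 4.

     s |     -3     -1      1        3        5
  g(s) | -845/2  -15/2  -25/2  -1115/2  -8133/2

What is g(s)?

Write g(s) = as^4 + bs^3 + cs^2 + ds + e. Substituting each data point gives a linear system:
  81a - 27b + 9c - 3d + e = -845/2
  a - b + c - d + e = -15/2
  a + b + c + d + e = -25/2
  81a + 27b + 9c + 3d + e = -1115/2
  625a + 125b + 25c + 5d + e = -8133/2
Solving the system yields a = -6, b = -5/2, c = 0, d = 0, e = -4.
So g(s) = -6s⁴ - (5/2)s³ - 4.
Check: g(-1) = -15/2. ✓

g(s) = -6s^4 - (5/2)s^3 - 4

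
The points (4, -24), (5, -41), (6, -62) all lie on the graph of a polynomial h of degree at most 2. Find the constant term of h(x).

Write h(x) = ax^2 + bx + c. Substituting each data point gives a linear system:
  16a + 4b + c = -24
  25a + 5b + c = -41
  36a + 6b + c = -62
Solving the system yields a = -2, b = 1, c = 4.
So h(x) = -2x^2 + x + 4.
The constant term is 4.

4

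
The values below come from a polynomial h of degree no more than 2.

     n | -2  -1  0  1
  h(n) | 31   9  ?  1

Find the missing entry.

The 3 known points determine the degree-2 polynomial uniquely.
Write h(n) = an^2 + bn + c. Substituting each data point gives a linear system:
  4a - 2b + c = 31
  a - b + c = 9
  a + b + c = 1
Solving the system yields a = 6, b = -4, c = -1.
So h(n) = 6n² - 4n - 1.
Then h(0) = -1.

-1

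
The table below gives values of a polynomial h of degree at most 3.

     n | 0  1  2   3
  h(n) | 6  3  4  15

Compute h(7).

Forward differences of the values at n = 0, 1, 2, 3:
  h  : 6  3  4  15
  Δ  : -3  1  11
  Δ^2: 4  10
  Δ^3: 6
The third differences are constant, confirming degree 3.
Interpolating (Newton forward form) and evaluating at n = 7 gives h(7) = 279.

279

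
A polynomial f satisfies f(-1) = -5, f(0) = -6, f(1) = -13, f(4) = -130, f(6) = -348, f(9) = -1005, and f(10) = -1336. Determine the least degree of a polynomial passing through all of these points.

3

Divided differences on the nodes -1, 0, 1, 4, 6, 9, 10:
  order 0: -5  -6  -13  -130  -348  -1005  -1336
  order 1: -1  -7  -39  -109  -219  -331
  order 2: -3  -8  -14  -22  -28
  order 3: -1  -1  -1  -1
  order 4: 0  0  0
  order 5: 0  0
  order 6: 0
The order-3 divided differences are all -1 (nonzero) and every higher order vanishes, so the data lies on a polynomial of degree exactly 3.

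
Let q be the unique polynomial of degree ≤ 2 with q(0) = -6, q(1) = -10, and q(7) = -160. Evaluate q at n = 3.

Using the Lagrange interpolation formula with nodes 0, 1, 7:
  L_0(n) = (n - 1)(n - 7) / 7
  L_1(n) = n(n - 7) / -6
  L_2(n) = n(n - 1) / 42
Then q(n) = -6·L_0(n) - 10·L_1(n) - 160·L_2(n).
Expanding and collecting terms gives q(n) = -3n^2 - n - 6.
Evaluating at n = 3: q(3) = -36.

-36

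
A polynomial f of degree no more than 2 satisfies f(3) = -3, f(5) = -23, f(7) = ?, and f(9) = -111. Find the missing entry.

On equispaced nodes a degree-2 polynomial has vanishing third forward difference, so
  - f(3) + 3·f(5) - 3·f(7) + f(9) = 0.
Substituting the known values and solving for f(7):
  -3·f(7) = 177
  f(7) = -59.

-59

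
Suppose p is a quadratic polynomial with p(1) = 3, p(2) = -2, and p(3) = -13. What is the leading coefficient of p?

Write p(t) = at^2 + bt + c. Substituting each data point gives a linear system:
  a + b + c = 3
  4a + 2b + c = -2
  9a + 3b + c = -13
Solving the system yields a = -3, b = 4, c = 2.
So p(t) = -3t² + 4t + 2.
The leading coefficient is -3.

-3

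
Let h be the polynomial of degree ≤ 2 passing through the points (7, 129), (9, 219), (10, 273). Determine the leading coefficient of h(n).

3

Write h(n) = an^2 + bn + c. Substituting each data point gives a linear system:
  49a + 7b + c = 129
  81a + 9b + c = 219
  100a + 10b + c = 273
Solving the system yields a = 3, b = -3, c = 3.
So h(n) = 3n^2 - 3n + 3.
The leading coefficient is 3.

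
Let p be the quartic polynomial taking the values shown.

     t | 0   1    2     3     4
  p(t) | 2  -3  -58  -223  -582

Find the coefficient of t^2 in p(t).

-6

Write p(t) = at^4 + bt^3 + ct^2 + dt + e. Substituting each data point gives a linear system:
  e = 2
  a + b + c + d + e = -3
  16a + 8b + 4c + 2d + e = -58
  81a + 27b + 9c + 3d + e = -223
  256a + 64b + 16c + 4d + e = -582
Solving the system yields a = -1, b = -4, c = -6, d = 6, e = 2.
So p(t) = -t^4 - 4t^3 - 6t^2 + 6t + 2.
The coefficient of t^2 is -6.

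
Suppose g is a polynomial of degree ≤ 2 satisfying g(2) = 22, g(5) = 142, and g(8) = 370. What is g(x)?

Write g(x) = ax^2 + bx + c. Substituting each data point gives a linear system:
  4a + 2b + c = 22
  25a + 5b + c = 142
  64a + 8b + c = 370
Solving the system yields a = 6, b = -2, c = 2.
So g(x) = 6x^2 - 2x + 2.
Check: g(8) = 370. ✓

g(x) = 6x^2 - 2x + 2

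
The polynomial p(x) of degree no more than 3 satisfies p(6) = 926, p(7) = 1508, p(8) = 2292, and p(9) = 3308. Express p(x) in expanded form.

Using the Lagrange interpolation formula with nodes 6, 7, 8, 9:
  L_0(x) = (x - 7)(x - 8)(x - 9) / -6
  L_1(x) = (x - 6)(x - 8)(x - 9) / 2
  L_2(x) = (x - 6)(x - 7)(x - 9) / -2
  L_3(x) = (x - 6)(x - 7)(x - 8) / 6
Then p(x) = 926·L_0(x) + 1508·L_1(x) + 2292·L_2(x) + 3308·L_3(x).
Expanding and collecting terms gives p(x) = 5x³ - 4x² - x - 4.
Check: p(6) = 926. ✓

p(x) = 5x^3 - 4x^2 - x - 4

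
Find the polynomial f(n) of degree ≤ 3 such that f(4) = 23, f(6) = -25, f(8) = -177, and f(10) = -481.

Write f(n) = an^3 + bn^2 + cn + d. Substituting each data point gives a linear system:
  64a + 16b + 4c + d = 23
  216a + 36b + 6c + d = -25
  512a + 64b + 8c + d = -177
  1000a + 100b + 10c + d = -481
Solving the system yields a = -1, b = 5, c = 2, d = -1.
So f(n) = -n³ + 5n² + 2n - 1.
Check: f(10) = -481. ✓

f(n) = -n^3 + 5n^2 + 2n - 1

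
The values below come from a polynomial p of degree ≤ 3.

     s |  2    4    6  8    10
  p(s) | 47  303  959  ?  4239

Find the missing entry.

On equispaced nodes a degree-3 polynomial has vanishing fourth forward difference, so
  p(2) - 4·p(4) + 6·p(6) - 4·p(8) + p(10) = 0.
Substituting the known values and solving for p(8):
  -4·p(8) = -8828
  p(8) = 2207.

2207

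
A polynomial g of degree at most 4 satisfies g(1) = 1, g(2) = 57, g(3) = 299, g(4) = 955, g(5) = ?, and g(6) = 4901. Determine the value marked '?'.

2349

The 5 known points determine the degree-4 polynomial uniquely.
Write g(t) = at^4 + bt^3 + ct^2 + dt + e. Substituting each data point gives a linear system:
  a + b + c + d + e = 1
  16a + 8b + 4c + 2d + e = 57
  81a + 27b + 9c + 3d + e = 299
  256a + 64b + 16c + 4d + e = 955
  1296a + 216b + 36c + 6d + e = 4901
Solving the system yields a = 4, b = -2, c = 5, d = -5, e = -1.
So g(t) = 4t^4 - 2t^3 + 5t^2 - 5t - 1.
Then g(5) = 2349.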